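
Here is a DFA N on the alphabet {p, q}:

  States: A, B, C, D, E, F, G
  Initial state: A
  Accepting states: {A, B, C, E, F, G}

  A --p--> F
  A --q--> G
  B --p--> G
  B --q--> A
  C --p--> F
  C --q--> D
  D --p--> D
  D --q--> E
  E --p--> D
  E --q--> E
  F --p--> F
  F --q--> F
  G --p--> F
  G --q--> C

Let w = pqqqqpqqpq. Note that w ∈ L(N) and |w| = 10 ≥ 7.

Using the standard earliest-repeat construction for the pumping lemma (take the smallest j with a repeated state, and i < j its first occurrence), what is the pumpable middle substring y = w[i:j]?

State sequence: A -p-> F -q-> F -q-> F -q-> F -q-> F -p-> F -q-> F -q-> F -p-> F -q-> F
First repeat at step 2: F was already visited.

So i = 1, j = 2, giving x = w[0:1] = p, y = w[1:2] = q, z = w[2:10] = qqqpqqpq.
Check: |xy| = 2 ≤ 7 and |y| = 1 ≥ 1. Reading y takes N from F back to F, so every xyⁱz is accepted.

q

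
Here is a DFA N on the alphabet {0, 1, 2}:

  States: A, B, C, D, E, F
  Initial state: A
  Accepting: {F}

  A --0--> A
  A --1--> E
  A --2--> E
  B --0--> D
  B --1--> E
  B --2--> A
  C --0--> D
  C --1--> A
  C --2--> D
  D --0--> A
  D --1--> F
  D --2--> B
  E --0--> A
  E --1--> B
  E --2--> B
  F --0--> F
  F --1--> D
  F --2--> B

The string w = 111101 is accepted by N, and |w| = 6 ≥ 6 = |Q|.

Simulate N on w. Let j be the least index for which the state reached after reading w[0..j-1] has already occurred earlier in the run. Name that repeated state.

Run of N on w = 1 1 1 1 0 1:
  step 0: A  (start)
  step 1: E  (read 1: A→E)
  step 2: B  (read 1: E→B)
  step 3: E  (read 1: B→E)   ← first repeat (E seen earlier)
  step 4: B  (read 1: E→B)
  step 5: D  (read 0: B→D)
  step 6: F  (read 1: D→F)

The earliest repeat is at step j = 3: N is in E, which it already visited at step i = 1.
Since N has 6 states, any run of length ≥ 6 visits 6+1 states, so by pigeonhole some state repeats within the first 6 steps — that repeat gives the pumpable loop.

E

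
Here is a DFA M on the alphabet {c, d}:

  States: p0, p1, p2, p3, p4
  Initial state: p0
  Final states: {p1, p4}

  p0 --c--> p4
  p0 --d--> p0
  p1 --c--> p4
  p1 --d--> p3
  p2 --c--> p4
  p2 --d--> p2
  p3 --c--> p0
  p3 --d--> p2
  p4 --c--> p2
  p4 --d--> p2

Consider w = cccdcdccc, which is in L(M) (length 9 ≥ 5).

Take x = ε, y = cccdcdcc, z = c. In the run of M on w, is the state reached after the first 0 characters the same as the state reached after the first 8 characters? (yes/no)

State sequence: p0 -c-> p4 -c-> p2 -c-> p4 -d-> p2 -c-> p4 -d-> p2 -c-> p4 -c-> p2

After x (step 0): p0. After xy (step 8): p2.
They differ (p0 ≠ p2), so y is not a cycle from the state after x; this split is not the one the pumping-lemma construction produces, and pumping y need not keep the string in L(M).

no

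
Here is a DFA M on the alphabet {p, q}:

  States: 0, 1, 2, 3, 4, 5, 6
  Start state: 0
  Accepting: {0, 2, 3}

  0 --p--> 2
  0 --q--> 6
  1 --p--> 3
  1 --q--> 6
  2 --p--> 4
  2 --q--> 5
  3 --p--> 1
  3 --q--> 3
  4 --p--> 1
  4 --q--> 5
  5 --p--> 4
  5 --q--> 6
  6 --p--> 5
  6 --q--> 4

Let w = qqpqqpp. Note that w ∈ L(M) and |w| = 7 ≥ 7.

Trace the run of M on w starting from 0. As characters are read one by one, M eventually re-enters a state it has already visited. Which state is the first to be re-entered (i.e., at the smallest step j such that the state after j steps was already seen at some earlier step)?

6

State sequence: 0 -q-> 6 -q-> 4 -p-> 1 -q-> 6 -q-> 4 -p-> 1 -p-> 3
First repeat at step 4: 6 was already visited.

The earliest repeat is at step j = 4: M is in 6, which it already visited at step i = 1.
With |Q| = 7, pigeonhole forces a state repeat no later than step 7; the substring read between the first and second visits to that state can be pumped.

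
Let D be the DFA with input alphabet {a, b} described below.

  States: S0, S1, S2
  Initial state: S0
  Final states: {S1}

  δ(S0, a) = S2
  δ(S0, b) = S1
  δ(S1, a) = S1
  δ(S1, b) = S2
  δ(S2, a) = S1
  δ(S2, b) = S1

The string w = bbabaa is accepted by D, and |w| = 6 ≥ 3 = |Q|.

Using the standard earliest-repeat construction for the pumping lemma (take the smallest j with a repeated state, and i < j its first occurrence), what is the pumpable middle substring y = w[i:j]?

Run of D on w = b b a b a a:
  step 0: S0  (start)
  step 1: S1  (read b: S0→S1)
  step 2: S2  (read b: S1→S2)
  step 3: S1  (read a: S2→S1)   ← first repeat (S1 seen earlier)
  step 4: S2  (read b: S1→S2)
  step 5: S1  (read a: S2→S1)
  step 6: S1  (read a: S1→S1)

So i = 1, j = 3, giving x = w[0:1] = b, y = w[1:3] = ba, z = w[3:6] = baa.
Check: |xy| = 3 ≤ 3 and |y| = 2 ≥ 1. Reading y takes D from S1 back to S1, so every xyⁱz is accepted.

ba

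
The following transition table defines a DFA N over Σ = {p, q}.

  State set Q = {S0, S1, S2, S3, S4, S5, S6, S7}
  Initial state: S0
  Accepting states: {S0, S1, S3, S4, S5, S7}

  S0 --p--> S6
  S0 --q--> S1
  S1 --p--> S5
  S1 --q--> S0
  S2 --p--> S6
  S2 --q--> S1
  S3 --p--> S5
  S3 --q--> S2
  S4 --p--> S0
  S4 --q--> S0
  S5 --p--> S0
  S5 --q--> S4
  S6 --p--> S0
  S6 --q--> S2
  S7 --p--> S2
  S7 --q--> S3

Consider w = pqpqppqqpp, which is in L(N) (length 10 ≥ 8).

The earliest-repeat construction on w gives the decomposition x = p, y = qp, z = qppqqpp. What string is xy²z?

pqpqpqppqqpp

xy^2z = p·qp·qp·qppqqpp = pqpqpqppqqpp.
Reading y = qp takes N from S6 back to S6, so after x·y·y the machine is still in S6, and z then leads to the accepting state S0. Hence pqpqpqppqqpp ∈ L(N).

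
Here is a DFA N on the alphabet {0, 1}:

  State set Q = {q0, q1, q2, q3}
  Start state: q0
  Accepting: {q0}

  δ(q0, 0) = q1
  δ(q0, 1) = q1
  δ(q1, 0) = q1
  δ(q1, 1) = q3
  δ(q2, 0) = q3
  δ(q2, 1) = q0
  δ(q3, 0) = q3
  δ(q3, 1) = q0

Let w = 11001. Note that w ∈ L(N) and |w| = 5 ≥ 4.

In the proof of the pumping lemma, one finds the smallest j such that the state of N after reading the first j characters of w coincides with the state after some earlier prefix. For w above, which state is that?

Run of N on w = 1 1 0 0 1:
  step 0: q0  (start)
  step 1: q1  (read 1: q0→q1)
  step 2: q3  (read 1: q1→q3)
  step 3: q3  (read 0: q3→q3)   ← first repeat (q3 seen earlier)
  step 4: q3  (read 0: q3→q3)
  step 5: q0  (read 1: q3→q0)

The earliest repeat is at step j = 3: N is in q3, which it already visited at step i = 2.
Since N has 4 states, any run of length ≥ 4 visits 4+1 states, so by pigeonhole some state repeats within the first 4 steps — that repeat gives the pumpable loop.

q3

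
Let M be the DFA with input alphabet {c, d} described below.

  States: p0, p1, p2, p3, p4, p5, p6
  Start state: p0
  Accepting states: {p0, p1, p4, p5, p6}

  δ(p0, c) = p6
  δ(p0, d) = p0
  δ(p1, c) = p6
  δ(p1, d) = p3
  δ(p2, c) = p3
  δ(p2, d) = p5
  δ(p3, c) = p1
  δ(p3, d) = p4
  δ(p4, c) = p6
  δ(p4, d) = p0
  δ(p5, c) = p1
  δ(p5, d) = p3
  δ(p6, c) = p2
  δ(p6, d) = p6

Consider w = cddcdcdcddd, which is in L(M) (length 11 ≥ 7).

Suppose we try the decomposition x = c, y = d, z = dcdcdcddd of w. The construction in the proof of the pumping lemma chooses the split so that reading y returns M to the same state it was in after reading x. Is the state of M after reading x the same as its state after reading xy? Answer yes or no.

Run of M on the first 2 characters of w = c d:
  step 0: p0  (start)
  step 1: p6  (read c: p0→p6)
  step 2: p6  (read d: p6→p6)

After x (step 1): p6. After xy (step 2): p6.
They match, so y = d drives M around a cycle from p6 back to itself; pumping y any number of times keeps M in p6 before reading z, and xyⁱz ∈ L(M) for every i ≥ 0.

yes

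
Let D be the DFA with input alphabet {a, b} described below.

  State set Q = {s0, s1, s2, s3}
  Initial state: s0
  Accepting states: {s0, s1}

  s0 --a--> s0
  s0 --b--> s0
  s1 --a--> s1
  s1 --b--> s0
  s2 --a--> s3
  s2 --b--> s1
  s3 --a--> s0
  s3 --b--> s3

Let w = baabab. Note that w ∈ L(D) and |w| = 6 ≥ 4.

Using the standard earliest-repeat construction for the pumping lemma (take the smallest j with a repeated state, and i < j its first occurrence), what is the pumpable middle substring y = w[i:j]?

b

State sequence: s0 -b-> s0 -a-> s0 -a-> s0 -b-> s0 -a-> s0 -b-> s0
First repeat at step 1: s0 was already visited.

So i = 0, j = 1, giving x = w[0:0] = ε, y = w[0:1] = b, z = w[1:6] = aabab.
Check: |xy| = 1 ≤ 4 and |y| = 1 ≥ 1. Reading y takes D from s0 back to s0, so every xyⁱz is accepted.
Pumping length from the standard proof: p = 4 (the number of states). The repeated state found above gives |xy| = j ≤ 4 and |y| = j − i ≥ 1.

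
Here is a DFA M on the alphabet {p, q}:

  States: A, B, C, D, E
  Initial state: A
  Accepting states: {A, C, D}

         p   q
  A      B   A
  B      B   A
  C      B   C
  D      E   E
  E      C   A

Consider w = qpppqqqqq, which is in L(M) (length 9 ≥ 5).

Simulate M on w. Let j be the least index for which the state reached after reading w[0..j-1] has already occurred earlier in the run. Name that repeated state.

A

State sequence: A -q-> A -p-> B -p-> B -p-> B -q-> A -q-> A -q-> A -q-> A -q-> A
First repeat at step 1: A was already visited.

The earliest repeat is at step j = 1: M is in A, which it already visited at step i = 0.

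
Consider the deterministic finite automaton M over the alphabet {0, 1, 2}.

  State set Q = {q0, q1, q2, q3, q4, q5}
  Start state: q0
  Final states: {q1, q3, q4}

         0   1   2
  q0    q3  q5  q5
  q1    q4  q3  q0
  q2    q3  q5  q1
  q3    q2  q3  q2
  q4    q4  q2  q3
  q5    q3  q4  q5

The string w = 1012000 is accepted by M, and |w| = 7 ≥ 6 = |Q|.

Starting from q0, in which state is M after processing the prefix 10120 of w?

Run of M on the first 5 characters of w = 1 0 1 2 0:
  step 0: q0  (start)
  step 1: q5  (read 1: q0→q5)
  step 2: q3  (read 0: q5→q3)
  step 3: q3  (read 1: q3→q3)
  step 4: q2  (read 2: q3→q2)
  step 5: q3  (read 0: q2→q3)

After reading 5 characters, M is in state q3.
(This kind of state-tracing is the core of the pumping-lemma construction: with 6 states, pigeonhole forces a repeat within the first 6 steps.)

q3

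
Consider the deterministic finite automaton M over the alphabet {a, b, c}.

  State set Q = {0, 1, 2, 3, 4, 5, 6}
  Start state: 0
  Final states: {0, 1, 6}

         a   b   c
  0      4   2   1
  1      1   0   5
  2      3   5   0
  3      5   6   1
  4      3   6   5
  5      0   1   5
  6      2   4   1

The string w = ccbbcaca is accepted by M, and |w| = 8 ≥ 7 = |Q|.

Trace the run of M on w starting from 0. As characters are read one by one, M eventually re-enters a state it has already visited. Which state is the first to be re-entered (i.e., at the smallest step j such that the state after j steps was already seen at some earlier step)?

State sequence: 0 -c-> 1 -c-> 5 -b-> 1 -b-> 0 -c-> 1 -a-> 1 -c-> 5 -a-> 0
First repeat at step 3: 1 was already visited.

The earliest repeat is at step j = 3: M is in 1, which it already visited at step i = 1.
With |Q| = 7, pigeonhole forces a state repeat no later than step 7; the substring read between the first and second visits to that state can be pumped.

1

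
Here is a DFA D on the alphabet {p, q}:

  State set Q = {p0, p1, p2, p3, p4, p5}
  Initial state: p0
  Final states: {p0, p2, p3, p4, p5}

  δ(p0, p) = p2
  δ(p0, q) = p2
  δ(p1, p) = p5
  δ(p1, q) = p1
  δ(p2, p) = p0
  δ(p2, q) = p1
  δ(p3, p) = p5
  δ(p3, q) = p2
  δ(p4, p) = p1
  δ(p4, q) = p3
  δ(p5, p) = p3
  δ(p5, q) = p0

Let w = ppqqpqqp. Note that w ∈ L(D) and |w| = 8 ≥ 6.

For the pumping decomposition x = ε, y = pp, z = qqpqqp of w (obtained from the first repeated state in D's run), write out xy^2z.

ppppqqpqqp

xy^2z = ε·pp·pp·qqpqqp = ppppqqpqqp.
Reading y = pp takes D from p0 back to p0, so after x·y·y the machine is still in p0, and z then leads to the accepting state p0. Hence ppppqqpqqp ∈ L(D).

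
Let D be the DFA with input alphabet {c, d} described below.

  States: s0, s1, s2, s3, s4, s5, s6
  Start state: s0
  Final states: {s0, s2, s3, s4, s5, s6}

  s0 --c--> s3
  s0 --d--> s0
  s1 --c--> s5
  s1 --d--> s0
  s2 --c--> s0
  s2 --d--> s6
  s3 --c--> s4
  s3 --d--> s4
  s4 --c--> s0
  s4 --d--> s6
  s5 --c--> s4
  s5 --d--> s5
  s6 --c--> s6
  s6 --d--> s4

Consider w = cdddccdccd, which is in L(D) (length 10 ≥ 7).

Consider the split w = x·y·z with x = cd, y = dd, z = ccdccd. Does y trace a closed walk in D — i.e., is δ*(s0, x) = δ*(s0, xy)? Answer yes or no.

Run of D on the first 4 characters of w = c d d d:
  step 0: s0  (start)
  step 1: s3  (read c: s0→s3)
  step 2: s4  (read d: s3→s4)
  step 3: s6  (read d: s4→s6)
  step 4: s4  (read d: s6→s4)

After x (step 2): s4. After xy (step 4): s4.
They match, so y = dd drives D around a cycle from s4 back to itself; pumping y any number of times keeps D in s4 before reading z, and xyⁱz ∈ L(D) for every i ≥ 0.

yes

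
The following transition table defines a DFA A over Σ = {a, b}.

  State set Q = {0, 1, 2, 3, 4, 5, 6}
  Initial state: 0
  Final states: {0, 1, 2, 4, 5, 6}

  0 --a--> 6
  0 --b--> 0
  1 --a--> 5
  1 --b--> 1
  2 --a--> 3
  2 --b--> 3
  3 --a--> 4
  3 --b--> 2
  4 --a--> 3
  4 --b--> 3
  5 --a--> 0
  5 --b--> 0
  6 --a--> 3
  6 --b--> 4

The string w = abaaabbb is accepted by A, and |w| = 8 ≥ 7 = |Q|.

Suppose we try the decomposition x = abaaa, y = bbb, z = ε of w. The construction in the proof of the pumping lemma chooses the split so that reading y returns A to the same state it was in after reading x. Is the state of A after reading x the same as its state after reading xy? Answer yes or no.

Run of A on the first 8 characters of w = a b a a a b b b:
  step 0: 0  (start)
  step 1: 6  (read a: 0→6)
  step 2: 4  (read b: 6→4)
  step 3: 3  (read a: 4→3)
  step 4: 4  (read a: 3→4)
  step 5: 3  (read a: 4→3)
  step 6: 2  (read b: 3→2)
  step 7: 3  (read b: 2→3)
  step 8: 2  (read b: 3→2)

After x (step 5): 3. After xy (step 8): 2.
They differ (3 ≠ 2), so y is not a cycle from the state after x; this split is not the one the pumping-lemma construction produces, and pumping y need not keep the string in L(A).

no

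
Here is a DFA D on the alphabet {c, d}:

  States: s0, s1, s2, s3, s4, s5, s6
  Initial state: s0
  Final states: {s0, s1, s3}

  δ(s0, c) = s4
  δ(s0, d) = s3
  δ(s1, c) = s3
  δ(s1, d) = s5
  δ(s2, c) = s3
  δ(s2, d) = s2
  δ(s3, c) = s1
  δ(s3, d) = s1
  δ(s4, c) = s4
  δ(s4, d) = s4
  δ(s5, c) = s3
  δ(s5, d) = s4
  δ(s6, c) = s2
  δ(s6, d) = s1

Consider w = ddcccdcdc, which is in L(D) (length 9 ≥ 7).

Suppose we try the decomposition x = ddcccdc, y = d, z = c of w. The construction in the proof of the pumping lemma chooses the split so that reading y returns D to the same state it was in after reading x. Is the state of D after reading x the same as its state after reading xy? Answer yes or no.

no

State sequence: s0 -d-> s3 -d-> s1 -c-> s3 -c-> s1 -c-> s3 -d-> s1 -c-> s3 -d-> s1

After x (step 7): s3. After xy (step 8): s1.
They differ (s3 ≠ s1), so y is not a cycle from the state after x; this split is not the one the pumping-lemma construction produces, and pumping y need not keep the string in L(D).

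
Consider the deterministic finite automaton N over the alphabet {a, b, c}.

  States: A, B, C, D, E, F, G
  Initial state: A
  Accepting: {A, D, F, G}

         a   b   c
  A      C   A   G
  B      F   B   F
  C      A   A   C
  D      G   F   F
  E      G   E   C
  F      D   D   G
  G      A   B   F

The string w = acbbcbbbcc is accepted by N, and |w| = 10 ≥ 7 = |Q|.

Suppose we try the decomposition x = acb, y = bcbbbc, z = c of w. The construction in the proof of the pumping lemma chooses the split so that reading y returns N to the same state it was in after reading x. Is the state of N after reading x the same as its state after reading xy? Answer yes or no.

no

State sequence: A -a-> C -c-> C -b-> A -b-> A -c-> G -b-> B -b-> B -b-> B -c-> F

After x (step 3): A. After xy (step 9): F.
They differ (A ≠ F), so y is not a cycle from the state after x; this split is not the one the pumping-lemma construction produces, and pumping y need not keep the string in L(N).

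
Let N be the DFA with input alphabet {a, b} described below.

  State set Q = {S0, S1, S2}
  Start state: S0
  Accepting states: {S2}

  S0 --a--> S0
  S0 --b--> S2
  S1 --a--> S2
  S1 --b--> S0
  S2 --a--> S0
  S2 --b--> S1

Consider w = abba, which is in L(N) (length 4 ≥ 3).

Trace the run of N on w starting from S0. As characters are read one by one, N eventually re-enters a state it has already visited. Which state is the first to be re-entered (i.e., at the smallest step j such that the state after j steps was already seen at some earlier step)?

Run of N on w = a b b a:
  step 0: S0  (start)
  step 1: S0  (read a: S0→S0)   ← first repeat (S0 seen earlier)
  step 2: S2  (read b: S0→S2)
  step 3: S1  (read b: S2→S1)
  step 4: S2  (read a: S1→S2)

The earliest repeat is at step j = 1: N is in S0, which it already visited at step i = 0.

S0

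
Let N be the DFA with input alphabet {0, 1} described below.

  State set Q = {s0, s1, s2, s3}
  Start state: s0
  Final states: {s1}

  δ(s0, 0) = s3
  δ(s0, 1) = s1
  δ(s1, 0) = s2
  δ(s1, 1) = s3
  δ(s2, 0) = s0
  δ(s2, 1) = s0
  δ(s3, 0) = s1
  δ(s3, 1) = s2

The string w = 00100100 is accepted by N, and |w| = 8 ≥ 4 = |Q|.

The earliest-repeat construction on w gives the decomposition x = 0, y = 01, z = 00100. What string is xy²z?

xy^2z = 0·01·01·00100 = 0010100100.
Reading y = 01 takes N from s3 back to s3, so after x·y·y the machine is still in s3, and z then leads to the accepting state s1. Hence 0010100100 ∈ L(N).

0010100100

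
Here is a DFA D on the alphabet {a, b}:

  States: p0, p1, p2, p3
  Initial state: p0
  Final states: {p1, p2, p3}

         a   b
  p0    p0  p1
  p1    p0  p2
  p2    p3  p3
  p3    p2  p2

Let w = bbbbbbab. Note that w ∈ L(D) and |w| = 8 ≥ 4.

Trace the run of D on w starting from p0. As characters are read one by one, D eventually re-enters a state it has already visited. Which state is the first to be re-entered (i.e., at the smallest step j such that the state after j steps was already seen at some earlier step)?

State sequence: p0 -b-> p1 -b-> p2 -b-> p3 -b-> p2 -b-> p3 -b-> p2 -a-> p3 -b-> p2
First repeat at step 4: p2 was already visited.

The earliest repeat is at step j = 4: D is in p2, which it already visited at step i = 2.
Pumping length from the standard proof: p = 4 (the number of states). The repeated state found above gives |xy| = j ≤ 4 and |y| = j − i ≥ 1.

p2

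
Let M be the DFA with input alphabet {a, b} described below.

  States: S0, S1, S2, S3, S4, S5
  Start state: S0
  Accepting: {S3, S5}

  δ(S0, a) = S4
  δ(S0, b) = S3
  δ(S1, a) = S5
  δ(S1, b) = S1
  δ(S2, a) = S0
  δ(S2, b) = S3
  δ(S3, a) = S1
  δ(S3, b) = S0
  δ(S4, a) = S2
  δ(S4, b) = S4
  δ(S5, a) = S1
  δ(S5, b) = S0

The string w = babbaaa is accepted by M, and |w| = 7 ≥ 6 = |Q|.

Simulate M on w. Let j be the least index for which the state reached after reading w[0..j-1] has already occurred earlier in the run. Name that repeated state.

S1

State sequence: S0 -b-> S3 -a-> S1 -b-> S1 -b-> S1 -a-> S5 -a-> S1 -a-> S5
First repeat at step 3: S1 was already visited.

The earliest repeat is at step j = 3: M is in S1, which it already visited at step i = 2.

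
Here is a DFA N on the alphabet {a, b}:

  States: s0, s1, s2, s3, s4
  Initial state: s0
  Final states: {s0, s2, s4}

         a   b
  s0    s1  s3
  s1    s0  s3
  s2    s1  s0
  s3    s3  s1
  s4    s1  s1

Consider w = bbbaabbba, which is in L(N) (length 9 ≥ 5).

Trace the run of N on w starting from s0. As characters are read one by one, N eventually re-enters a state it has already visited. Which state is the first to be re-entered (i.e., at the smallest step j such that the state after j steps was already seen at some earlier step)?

s3

State sequence: s0 -b-> s3 -b-> s1 -b-> s3 -a-> s3 -a-> s3 -b-> s1 -b-> s3 -b-> s1 -a-> s0
First repeat at step 3: s3 was already visited.

The earliest repeat is at step j = 3: N is in s3, which it already visited at step i = 1.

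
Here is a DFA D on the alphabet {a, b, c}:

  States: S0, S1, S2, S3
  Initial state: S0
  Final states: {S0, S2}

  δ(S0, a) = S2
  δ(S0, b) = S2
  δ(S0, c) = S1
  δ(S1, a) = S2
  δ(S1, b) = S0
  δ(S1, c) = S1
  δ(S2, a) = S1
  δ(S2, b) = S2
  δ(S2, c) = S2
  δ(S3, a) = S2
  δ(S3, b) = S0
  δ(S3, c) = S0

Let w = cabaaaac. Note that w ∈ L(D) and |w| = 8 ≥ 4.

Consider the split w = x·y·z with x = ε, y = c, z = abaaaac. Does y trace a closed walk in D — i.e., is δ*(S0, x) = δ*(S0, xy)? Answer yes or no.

no

Run of D on the first 1 characters of w = c:
  step 0: S0  (start)
  step 1: S1  (read c: S0→S1)

After x (step 0): S0. After xy (step 1): S1.
They differ (S0 ≠ S1), so y is not a cycle from the state after x; this split is not the one the pumping-lemma construction produces, and pumping y need not keep the string in L(D).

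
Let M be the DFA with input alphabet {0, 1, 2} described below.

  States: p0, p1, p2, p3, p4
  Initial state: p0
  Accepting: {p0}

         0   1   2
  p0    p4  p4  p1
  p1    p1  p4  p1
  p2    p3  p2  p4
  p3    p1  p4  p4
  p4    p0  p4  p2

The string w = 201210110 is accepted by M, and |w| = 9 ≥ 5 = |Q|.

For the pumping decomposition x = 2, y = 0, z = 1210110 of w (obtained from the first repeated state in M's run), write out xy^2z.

xy^2z = 2·0·0·1210110 = 2001210110.
Reading y = 0 takes M from p1 back to p1, so after x·y·y the machine is still in p1, and z then leads to the accepting state p0. Hence 2001210110 ∈ L(M).

2001210110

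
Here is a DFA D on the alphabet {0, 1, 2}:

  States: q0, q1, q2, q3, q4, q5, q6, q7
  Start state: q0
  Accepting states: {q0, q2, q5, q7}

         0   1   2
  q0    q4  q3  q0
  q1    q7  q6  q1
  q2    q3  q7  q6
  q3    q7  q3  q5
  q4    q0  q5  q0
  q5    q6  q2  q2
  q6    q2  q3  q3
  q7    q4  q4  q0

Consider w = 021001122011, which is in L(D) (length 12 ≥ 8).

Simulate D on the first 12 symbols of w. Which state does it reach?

q5

State sequence: q0 -0-> q4 -2-> q0 -1-> q3 -0-> q7 -0-> q4 -1-> q5 -1-> q2 -2-> q6 -2-> q3 -0-> q7 -1-> q4 -1-> q5

After reading 12 characters, D is in state q5.
(This kind of state-tracing is the core of the pumping-lemma construction: with 8 states, pigeonhole forces a repeat within the first 8 steps.)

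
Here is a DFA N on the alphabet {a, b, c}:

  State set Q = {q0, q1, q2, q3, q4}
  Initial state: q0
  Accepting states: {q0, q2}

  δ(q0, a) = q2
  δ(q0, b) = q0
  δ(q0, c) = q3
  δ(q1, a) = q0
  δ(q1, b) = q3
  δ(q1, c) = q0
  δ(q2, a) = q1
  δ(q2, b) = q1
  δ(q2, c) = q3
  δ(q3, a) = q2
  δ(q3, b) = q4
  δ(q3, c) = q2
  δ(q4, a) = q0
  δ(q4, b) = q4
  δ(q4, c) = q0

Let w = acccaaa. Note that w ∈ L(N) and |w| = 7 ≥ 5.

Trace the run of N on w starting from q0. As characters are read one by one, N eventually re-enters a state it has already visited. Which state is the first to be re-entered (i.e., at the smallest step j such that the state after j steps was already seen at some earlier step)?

q2

State sequence: q0 -a-> q2 -c-> q3 -c-> q2 -c-> q3 -a-> q2 -a-> q1 -a-> q0
First repeat at step 3: q2 was already visited.

The earliest repeat is at step j = 3: N is in q2, which it already visited at step i = 1.
Pumping length from the standard proof: p = 5 (the number of states). The repeated state found above gives |xy| = j ≤ 5 and |y| = j − i ≥ 1.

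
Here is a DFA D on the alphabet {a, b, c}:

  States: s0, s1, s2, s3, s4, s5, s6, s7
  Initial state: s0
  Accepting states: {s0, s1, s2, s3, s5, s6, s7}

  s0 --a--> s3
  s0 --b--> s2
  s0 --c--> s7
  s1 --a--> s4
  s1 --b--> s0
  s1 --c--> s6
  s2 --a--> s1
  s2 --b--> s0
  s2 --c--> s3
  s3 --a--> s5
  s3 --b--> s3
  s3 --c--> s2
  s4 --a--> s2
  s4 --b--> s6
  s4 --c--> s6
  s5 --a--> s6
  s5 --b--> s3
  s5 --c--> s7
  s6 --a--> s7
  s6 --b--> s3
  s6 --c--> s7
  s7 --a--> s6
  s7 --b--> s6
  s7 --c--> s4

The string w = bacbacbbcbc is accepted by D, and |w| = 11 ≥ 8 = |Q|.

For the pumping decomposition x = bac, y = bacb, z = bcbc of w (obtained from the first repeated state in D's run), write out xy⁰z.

xy⁰z = xz = bac·bcbc = bacbcbc.
Reading y = bacb takes D from s6 back to s6, so after x the machine is still in s6, and z then leads to the accepting state s7. Hence bacbcbc ∈ L(D).

bacbcbc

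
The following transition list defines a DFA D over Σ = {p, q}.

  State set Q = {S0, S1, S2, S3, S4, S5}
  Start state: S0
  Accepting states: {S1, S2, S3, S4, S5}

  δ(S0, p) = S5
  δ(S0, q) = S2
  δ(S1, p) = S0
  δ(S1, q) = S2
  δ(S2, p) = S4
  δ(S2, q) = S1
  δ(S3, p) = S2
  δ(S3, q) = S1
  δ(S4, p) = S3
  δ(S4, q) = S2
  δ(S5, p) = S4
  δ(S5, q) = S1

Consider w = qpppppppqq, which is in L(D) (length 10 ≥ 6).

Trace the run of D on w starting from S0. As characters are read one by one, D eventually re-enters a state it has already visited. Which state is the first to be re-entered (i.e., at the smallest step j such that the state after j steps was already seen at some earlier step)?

Run of D on w = q p p p p p p p q q:
  step 0: S0  (start)
  step 1: S2  (read q: S0→S2)
  step 2: S4  (read p: S2→S4)
  step 3: S3  (read p: S4→S3)
  step 4: S2  (read p: S3→S2)   ← first repeat (S2 seen earlier)
  step 5: S4  (read p: S2→S4)
  step 6: S3  (read p: S4→S3)
  step 7: S2  (read p: S3→S2)
  step 8: S4  (read p: S2→S4)
  step 9: S2  (read q: S4→S2)
  step 10: S1  (read q: S2→S1)

The earliest repeat is at step j = 4: D is in S2, which it already visited at step i = 1.
With |Q| = 6, pigeonhole forces a state repeat no later than step 6; the substring read between the first and second visits to that state can be pumped.

S2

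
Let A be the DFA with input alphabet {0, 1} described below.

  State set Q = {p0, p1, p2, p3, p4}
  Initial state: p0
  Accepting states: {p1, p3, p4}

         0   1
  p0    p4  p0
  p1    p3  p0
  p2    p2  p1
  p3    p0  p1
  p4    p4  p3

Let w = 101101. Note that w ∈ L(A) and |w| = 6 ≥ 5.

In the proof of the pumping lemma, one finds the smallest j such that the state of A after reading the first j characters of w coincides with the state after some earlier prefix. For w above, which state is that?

State sequence: p0 -1-> p0 -0-> p4 -1-> p3 -1-> p1 -0-> p3 -1-> p1
First repeat at step 1: p0 was already visited.

The earliest repeat is at step j = 1: A is in p0, which it already visited at step i = 0.
Pumping length from the standard proof: p = 5 (the number of states). The repeated state found above gives |xy| = j ≤ 5 and |y| = j − i ≥ 1.

p0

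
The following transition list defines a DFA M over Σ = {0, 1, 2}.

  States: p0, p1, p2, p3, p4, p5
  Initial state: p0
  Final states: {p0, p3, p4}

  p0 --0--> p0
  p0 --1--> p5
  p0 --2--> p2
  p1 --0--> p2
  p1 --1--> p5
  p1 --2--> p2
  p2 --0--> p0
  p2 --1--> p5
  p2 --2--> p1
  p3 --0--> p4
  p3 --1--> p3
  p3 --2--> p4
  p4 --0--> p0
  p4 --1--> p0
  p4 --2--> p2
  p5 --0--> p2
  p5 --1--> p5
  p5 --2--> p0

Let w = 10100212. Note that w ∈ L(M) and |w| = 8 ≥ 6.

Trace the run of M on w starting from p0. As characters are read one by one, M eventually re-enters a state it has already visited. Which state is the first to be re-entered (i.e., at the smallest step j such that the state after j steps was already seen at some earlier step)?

State sequence: p0 -1-> p5 -0-> p2 -1-> p5 -0-> p2 -0-> p0 -2-> p2 -1-> p5 -2-> p0
First repeat at step 3: p5 was already visited.

The earliest repeat is at step j = 3: M is in p5, which it already visited at step i = 1.
With |Q| = 6, pigeonhole forces a state repeat no later than step 6; the substring read between the first and second visits to that state can be pumped.

p5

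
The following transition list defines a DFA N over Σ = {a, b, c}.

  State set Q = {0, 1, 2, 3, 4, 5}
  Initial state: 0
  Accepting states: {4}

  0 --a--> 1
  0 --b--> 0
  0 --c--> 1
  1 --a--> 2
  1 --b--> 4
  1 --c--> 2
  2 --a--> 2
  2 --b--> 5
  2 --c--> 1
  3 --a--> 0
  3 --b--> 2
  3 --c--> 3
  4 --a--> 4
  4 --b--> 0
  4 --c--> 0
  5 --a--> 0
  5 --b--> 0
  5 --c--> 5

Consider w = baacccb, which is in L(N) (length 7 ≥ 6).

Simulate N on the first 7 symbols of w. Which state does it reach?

4

Run of N on the first 7 characters of w = b a a c c c b:
  step 0: 0  (start)
  step 1: 0  (read b: 0→0)
  step 2: 1  (read a: 0→1)
  step 3: 2  (read a: 1→2)
  step 4: 1  (read c: 2→1)
  step 5: 2  (read c: 1→2)
  step 6: 1  (read c: 2→1)
  step 7: 4  (read b: 1→4)

After reading 7 characters, N is in state 4.
(This kind of state-tracing is the core of the pumping-lemma construction: with 6 states, pigeonhole forces a repeat within the first 6 steps.)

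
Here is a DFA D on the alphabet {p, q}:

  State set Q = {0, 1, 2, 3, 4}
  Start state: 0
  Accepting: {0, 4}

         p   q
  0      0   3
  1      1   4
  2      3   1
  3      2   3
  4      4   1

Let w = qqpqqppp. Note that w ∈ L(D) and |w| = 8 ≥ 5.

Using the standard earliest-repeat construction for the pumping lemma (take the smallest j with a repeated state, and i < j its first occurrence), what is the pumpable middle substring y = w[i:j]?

Run of D on w = q q p q q p p p:
  step 0: 0  (start)
  step 1: 3  (read q: 0→3)
  step 2: 3  (read q: 3→3)   ← first repeat (3 seen earlier)
  step 3: 2  (read p: 3→2)
  step 4: 1  (read q: 2→1)
  step 5: 4  (read q: 1→4)
  step 6: 4  (read p: 4→4)
  step 7: 4  (read p: 4→4)
  step 8: 4  (read p: 4→4)

So i = 1, j = 2, giving x = w[0:1] = q, y = w[1:2] = q, z = w[2:8] = pqqppp.
Check: |xy| = 2 ≤ 5 and |y| = 1 ≥ 1. Reading y takes D from 3 back to 3, so every xyⁱz is accepted.
Since D has 5 states, any run of length ≥ 5 visits 5+1 states, so by pigeonhole some state repeats within the first 5 steps — that repeat gives the pumpable loop.

q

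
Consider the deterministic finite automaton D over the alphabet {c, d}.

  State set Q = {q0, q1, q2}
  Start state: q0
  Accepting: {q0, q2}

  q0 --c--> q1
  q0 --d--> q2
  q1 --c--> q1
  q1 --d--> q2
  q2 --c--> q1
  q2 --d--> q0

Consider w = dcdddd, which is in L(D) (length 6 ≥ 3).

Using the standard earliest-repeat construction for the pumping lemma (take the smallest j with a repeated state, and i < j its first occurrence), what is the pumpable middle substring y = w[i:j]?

cd

Run of D on w = d c d d d d:
  step 0: q0  (start)
  step 1: q2  (read d: q0→q2)
  step 2: q1  (read c: q2→q1)
  step 3: q2  (read d: q1→q2)   ← first repeat (q2 seen earlier)
  step 4: q0  (read d: q2→q0)
  step 5: q2  (read d: q0→q2)
  step 6: q0  (read d: q2→q0)

So i = 1, j = 3, giving x = w[0:1] = d, y = w[1:3] = cd, z = w[3:6] = ddd.
Check: |xy| = 3 ≤ 3 and |y| = 2 ≥ 1. Reading y takes D from q2 back to q2, so every xyⁱz is accepted.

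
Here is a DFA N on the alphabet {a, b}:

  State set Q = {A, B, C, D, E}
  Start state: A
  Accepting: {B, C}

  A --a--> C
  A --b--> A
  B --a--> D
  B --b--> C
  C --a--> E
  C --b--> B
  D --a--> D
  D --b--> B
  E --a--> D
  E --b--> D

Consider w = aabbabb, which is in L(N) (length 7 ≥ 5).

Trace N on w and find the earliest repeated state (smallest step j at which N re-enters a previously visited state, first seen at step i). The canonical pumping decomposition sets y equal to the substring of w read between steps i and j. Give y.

State sequence: A -a-> C -a-> E -b-> D -b-> B -a-> D -b-> B -b-> C
First repeat at step 5: D was already visited.

So i = 3, j = 5, giving x = w[0:3] = aab, y = w[3:5] = ba, z = w[5:7] = bb.
Check: |xy| = 5 ≤ 5 and |y| = 2 ≥ 1. Reading y takes N from D back to D, so every xyⁱz is accepted.

ba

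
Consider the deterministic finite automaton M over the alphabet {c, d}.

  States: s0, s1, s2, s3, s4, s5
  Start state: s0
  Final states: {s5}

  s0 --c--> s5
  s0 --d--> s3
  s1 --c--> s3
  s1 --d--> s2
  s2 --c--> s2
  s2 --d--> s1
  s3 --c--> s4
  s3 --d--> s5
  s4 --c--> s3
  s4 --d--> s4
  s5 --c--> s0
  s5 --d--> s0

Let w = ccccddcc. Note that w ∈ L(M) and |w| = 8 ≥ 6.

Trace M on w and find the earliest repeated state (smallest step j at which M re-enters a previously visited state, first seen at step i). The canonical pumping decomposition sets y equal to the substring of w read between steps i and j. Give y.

cc

Run of M on w = c c c c d d c c:
  step 0: s0  (start)
  step 1: s5  (read c: s0→s5)
  step 2: s0  (read c: s5→s0)   ← first repeat (s0 seen earlier)
  step 3: s5  (read c: s0→s5)
  step 4: s0  (read c: s5→s0)
  step 5: s3  (read d: s0→s3)
  step 6: s5  (read d: s3→s5)
  step 7: s0  (read c: s5→s0)
  step 8: s5  (read c: s0→s5)

So i = 0, j = 2, giving x = w[0:0] = ε, y = w[0:2] = cc, z = w[2:8] = ccddcc.
Check: |xy| = 2 ≤ 6 and |y| = 2 ≥ 1. Reading y takes M from s0 back to s0, so every xyⁱz is accepted.
With |Q| = 6, pigeonhole forces a state repeat no later than step 6; the substring read between the first and second visits to that state can be pumped.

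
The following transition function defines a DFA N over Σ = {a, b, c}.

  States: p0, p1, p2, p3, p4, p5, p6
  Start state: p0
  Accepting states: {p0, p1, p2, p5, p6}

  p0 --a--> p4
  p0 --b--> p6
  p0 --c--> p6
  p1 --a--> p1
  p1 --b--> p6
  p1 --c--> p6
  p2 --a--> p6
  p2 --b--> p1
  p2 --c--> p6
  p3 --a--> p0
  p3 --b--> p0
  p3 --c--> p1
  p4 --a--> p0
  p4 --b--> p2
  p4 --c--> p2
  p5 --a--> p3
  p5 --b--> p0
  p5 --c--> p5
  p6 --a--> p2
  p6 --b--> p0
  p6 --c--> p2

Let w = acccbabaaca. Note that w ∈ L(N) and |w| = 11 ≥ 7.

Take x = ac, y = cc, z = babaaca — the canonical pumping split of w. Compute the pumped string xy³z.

acccccccbabaaca

xy^3z = ac·cc·cc·cc·babaaca = acccccccbabaaca.
Reading y = cc takes N from p2 back to p2, so after x·y·y·y the machine is still in p2, and z then leads to the accepting state p6. Hence acccccccbabaaca ∈ L(N).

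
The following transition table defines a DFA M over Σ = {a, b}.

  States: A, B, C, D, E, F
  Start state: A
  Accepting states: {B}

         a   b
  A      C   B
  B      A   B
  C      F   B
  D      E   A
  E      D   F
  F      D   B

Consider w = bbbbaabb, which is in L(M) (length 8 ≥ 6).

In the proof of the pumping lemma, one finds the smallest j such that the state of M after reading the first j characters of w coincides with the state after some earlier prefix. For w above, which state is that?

Run of M on w = b b b b a a b b:
  step 0: A  (start)
  step 1: B  (read b: A→B)
  step 2: B  (read b: B→B)   ← first repeat (B seen earlier)
  step 3: B  (read b: B→B)
  step 4: B  (read b: B→B)
  step 5: A  (read a: B→A)
  step 6: C  (read a: A→C)
  step 7: B  (read b: C→B)
  step 8: B  (read b: B→B)

The earliest repeat is at step j = 2: M is in B, which it already visited at step i = 1.
Since M has 6 states, any run of length ≥ 6 visits 6+1 states, so by pigeonhole some state repeats within the first 6 steps — that repeat gives the pumpable loop.

B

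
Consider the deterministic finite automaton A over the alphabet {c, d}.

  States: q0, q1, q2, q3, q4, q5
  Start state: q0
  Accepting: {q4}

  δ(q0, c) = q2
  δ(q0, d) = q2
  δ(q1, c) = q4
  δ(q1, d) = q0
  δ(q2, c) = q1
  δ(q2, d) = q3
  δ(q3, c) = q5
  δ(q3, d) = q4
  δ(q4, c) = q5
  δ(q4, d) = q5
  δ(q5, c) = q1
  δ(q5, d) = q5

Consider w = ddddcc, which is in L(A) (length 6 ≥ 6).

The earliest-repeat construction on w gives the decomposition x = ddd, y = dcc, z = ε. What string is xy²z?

ddddccdcc

xy^2z = ddd·dcc·dcc·ε = ddddccdcc.
Reading y = dcc takes A from q4 back to q4, so after x·y·y the machine is still in q4, and z then leads to the accepting state q4. Hence ddddccdcc ∈ L(A).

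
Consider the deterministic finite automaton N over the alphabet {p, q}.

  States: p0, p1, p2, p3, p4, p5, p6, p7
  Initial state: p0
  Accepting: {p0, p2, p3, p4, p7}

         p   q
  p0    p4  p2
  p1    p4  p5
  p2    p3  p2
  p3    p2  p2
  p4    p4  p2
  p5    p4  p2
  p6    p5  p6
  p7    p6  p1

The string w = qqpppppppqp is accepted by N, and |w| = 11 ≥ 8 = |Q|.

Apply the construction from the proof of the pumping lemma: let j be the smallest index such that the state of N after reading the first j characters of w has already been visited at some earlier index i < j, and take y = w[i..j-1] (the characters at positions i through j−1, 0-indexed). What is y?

q

Run of N on w = q q p p p p p p p q p:
  step 0: p0  (start)
  step 1: p2  (read q: p0→p2)
  step 2: p2  (read q: p2→p2)   ← first repeat (p2 seen earlier)
  step 3: p3  (read p: p2→p3)
  step 4: p2  (read p: p3→p2)
  step 5: p3  (read p: p2→p3)
  step 6: p2  (read p: p3→p2)
  step 7: p3  (read p: p2→p3)
  step 8: p2  (read p: p3→p2)
  step 9: p3  (read p: p2→p3)
  step 10: p2  (read q: p3→p2)
  step 11: p3  (read p: p2→p3)

So i = 1, j = 2, giving x = w[0:1] = q, y = w[1:2] = q, z = w[2:11] = pppppppqp.
Check: |xy| = 2 ≤ 8 and |y| = 1 ≥ 1. Reading y takes N from p2 back to p2, so every xyⁱz is accepted.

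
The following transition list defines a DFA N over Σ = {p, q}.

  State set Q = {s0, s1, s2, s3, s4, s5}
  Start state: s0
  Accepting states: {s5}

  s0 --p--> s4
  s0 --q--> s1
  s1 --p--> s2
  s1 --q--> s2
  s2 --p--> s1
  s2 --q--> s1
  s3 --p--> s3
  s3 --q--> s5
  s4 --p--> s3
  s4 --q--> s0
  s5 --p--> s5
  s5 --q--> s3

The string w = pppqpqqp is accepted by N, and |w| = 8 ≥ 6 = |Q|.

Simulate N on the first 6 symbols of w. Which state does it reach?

s3

Run of N on the first 6 characters of w = p p p q p q:
  step 0: s0  (start)
  step 1: s4  (read p: s0→s4)
  step 2: s3  (read p: s4→s3)
  step 3: s3  (read p: s3→s3)
  step 4: s5  (read q: s3→s5)
  step 5: s5  (read p: s5→s5)
  step 6: s3  (read q: s5→s3)

After reading 6 characters, N is in state s3.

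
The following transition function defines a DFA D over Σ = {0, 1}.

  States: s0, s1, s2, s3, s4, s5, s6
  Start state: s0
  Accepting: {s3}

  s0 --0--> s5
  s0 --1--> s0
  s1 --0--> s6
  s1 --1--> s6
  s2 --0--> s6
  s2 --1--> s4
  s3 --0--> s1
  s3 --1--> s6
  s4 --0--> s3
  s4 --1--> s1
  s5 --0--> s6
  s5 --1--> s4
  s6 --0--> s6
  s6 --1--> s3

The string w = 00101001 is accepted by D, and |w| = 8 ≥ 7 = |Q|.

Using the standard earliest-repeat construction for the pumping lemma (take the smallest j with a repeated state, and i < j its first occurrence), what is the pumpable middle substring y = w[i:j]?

101

Run of D on w = 0 0 1 0 1 0 0 1:
  step 0: s0  (start)
  step 1: s5  (read 0: s0→s5)
  step 2: s6  (read 0: s5→s6)
  step 3: s3  (read 1: s6→s3)
  step 4: s1  (read 0: s3→s1)
  step 5: s6  (read 1: s1→s6)   ← first repeat (s6 seen earlier)
  step 6: s6  (read 0: s6→s6)
  step 7: s6  (read 0: s6→s6)
  step 8: s3  (read 1: s6→s3)

So i = 2, j = 5, giving x = w[0:2] = 00, y = w[2:5] = 101, z = w[5:8] = 001.
Check: |xy| = 5 ≤ 7 and |y| = 3 ≥ 1. Reading y takes D from s6 back to s6, so every xyⁱz is accepted.
Pumping length from the standard proof: p = 7 (the number of states). The repeated state found above gives |xy| = j ≤ 7 and |y| = j − i ≥ 1.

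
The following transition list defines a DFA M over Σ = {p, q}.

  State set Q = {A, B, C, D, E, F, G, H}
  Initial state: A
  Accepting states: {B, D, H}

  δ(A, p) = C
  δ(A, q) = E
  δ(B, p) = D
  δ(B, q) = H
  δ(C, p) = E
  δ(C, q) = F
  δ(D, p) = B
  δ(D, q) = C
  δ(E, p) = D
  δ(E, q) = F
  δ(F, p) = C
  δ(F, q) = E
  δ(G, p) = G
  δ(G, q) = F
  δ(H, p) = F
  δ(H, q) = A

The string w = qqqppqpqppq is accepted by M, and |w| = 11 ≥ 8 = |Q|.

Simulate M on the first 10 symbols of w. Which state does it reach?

State sequence: A -q-> E -q-> F -q-> E -p-> D -p-> B -q-> H -p-> F -q-> E -p-> D -p-> B

After reading 10 characters, M is in state B.

B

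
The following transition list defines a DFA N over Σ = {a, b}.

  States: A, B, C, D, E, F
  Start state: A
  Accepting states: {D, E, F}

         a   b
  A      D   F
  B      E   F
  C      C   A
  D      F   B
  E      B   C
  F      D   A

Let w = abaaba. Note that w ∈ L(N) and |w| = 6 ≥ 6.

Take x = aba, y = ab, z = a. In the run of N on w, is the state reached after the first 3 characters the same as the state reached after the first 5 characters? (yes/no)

State sequence: A -a-> D -b-> B -a-> E -a-> B -b-> F

After x (step 3): E. After xy (step 5): F.
They differ (E ≠ F), so y is not a cycle from the state after x; this split is not the one the pumping-lemma construction produces, and pumping y need not keep the string in L(N).

no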